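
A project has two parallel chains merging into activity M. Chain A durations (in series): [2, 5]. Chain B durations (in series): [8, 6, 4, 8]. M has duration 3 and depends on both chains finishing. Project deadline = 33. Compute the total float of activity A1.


Forward pass: ES(A1) = sum of predecessors on chain A = 0
EF = ES + duration = 0 + 2 = 2
Backward pass: LF(M) = deadline = 33; LS(M) = 33 - 3 = 30
LF(A1) = LS(M) - sum(successors on chain A) = 30 - 5 = 25
LS = LF - duration = 25 - 2 = 23
Total float = LS - ES = 23 - 0 = 23

23


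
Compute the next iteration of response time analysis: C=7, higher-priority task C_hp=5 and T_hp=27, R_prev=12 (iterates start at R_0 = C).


R_next = C + ceil(R_prev / T_hp) * C_hp
ceil(12 / 27) = ceil(0.4444) = 1
Interference = 1 * 5 = 5
R_next = 7 + 5 = 12
R_next = R_prev, so the iteration has converged (response time = 12).

12


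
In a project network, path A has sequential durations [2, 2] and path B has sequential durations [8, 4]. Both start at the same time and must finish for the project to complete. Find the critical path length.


Path A total = 2 + 2 = 4
Path B total = 8 + 4 = 12
Critical path = longest path = max(4, 12) = 12

12


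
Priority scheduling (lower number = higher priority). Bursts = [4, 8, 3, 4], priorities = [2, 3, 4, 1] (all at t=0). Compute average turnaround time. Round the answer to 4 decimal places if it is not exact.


Sort by priority (ascending = highest first):
Order: [(1, 4), (2, 4), (3, 8), (4, 3)]
Completion times:
  Priority 1, burst=4, C=4
  Priority 2, burst=4, C=8
  Priority 3, burst=8, C=16
  Priority 4, burst=3, C=19
Average turnaround = 47/4 = 11.75

11.75


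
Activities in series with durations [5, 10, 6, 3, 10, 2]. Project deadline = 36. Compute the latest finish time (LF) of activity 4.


LF(activity 4) = deadline - sum of successor durations
Successors: activities 5 through 6 with durations [10, 2]
Sum of successor durations = 12
LF = 36 - 12 = 24

24


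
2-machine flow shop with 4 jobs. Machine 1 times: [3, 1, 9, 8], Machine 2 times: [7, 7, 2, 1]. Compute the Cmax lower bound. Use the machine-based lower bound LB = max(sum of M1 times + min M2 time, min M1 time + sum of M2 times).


LB1 = sum(M1 times) + min(M2 times) = 21 + 1 = 22
LB2 = min(M1 times) + sum(M2 times) = 1 + 17 = 18
Lower bound = max(LB1, LB2) = max(22, 18) = 22

22


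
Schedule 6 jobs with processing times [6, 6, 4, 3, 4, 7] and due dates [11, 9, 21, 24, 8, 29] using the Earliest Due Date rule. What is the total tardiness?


Sort by due date (EDD order): [(4, 8), (6, 9), (6, 11), (4, 21), (3, 24), (7, 29)]
Compute completion times and tardiness:
  Job 1: p=4, d=8, C=4, tardiness=max(0,4-8)=0
  Job 2: p=6, d=9, C=10, tardiness=max(0,10-9)=1
  Job 3: p=6, d=11, C=16, tardiness=max(0,16-11)=5
  Job 4: p=4, d=21, C=20, tardiness=max(0,20-21)=0
  Job 5: p=3, d=24, C=23, tardiness=max(0,23-24)=0
  Job 6: p=7, d=29, C=30, tardiness=max(0,30-29)=1
Total tardiness = 7

7


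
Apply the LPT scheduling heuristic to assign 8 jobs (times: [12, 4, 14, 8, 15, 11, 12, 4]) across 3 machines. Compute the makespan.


Sort jobs in decreasing order (LPT): [15, 14, 12, 12, 11, 8, 4, 4]
Assign each job to the least loaded machine:
  Machine 1: jobs [15, 8, 4], load = 27
  Machine 2: jobs [14, 11], load = 25
  Machine 3: jobs [12, 12, 4], load = 28
Makespan = max load = 28

28


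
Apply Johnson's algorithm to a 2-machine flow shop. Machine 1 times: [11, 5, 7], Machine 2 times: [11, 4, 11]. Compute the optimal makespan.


Apply Johnson's rule:
  Group 1 (a <= b): [(3, 7, 11), (1, 11, 11)]
  Group 2 (a > b): [(2, 5, 4)]
Optimal job order: [3, 1, 2]
Schedule:
  Job 3: M1 done at 7, M2 done at 18
  Job 1: M1 done at 18, M2 done at 29
  Job 2: M1 done at 23, M2 done at 33
Makespan = 33

33


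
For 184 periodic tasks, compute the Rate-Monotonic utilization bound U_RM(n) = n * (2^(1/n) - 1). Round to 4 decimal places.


Compute 2^(1/184) = 1.0037742087
Subtract 1: 1.0037742087 - 1 = 0.0037742087
Multiply by n: 184 * 0.0037742087 = 0.6944544008
Round to 4 dp: 0.6945

0.6945


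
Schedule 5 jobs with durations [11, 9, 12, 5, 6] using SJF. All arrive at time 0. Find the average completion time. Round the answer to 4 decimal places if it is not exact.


SJF order (ascending): [5, 6, 9, 11, 12]
Completion times:
  Job 1: burst=5, C=5
  Job 2: burst=6, C=11
  Job 3: burst=9, C=20
  Job 4: burst=11, C=31
  Job 5: burst=12, C=43
Average completion = 110/5 = 22.0

22.0


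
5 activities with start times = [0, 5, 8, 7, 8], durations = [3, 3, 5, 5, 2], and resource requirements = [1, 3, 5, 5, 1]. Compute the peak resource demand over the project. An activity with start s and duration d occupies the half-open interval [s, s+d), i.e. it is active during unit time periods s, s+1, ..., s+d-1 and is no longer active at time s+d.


Each activity i is active on [start_i, start_i + duration_i).
Compute total resource usage per time slot:
  t=0: active resources = [1], total = 1
  t=1: active resources = [1], total = 1
  t=2: active resources = [1], total = 1
  t=3: active resources = [], total = 0
  t=4: active resources = [], total = 0
  t=5: active resources = [3], total = 3
  t=6: active resources = [3], total = 3
  t=7: active resources = [3, 5], total = 8
  t=8: active resources = [5, 5, 1], total = 11
  t=9: active resources = [5, 5, 1], total = 11
  t=10: active resources = [5, 5], total = 10
  t=11: active resources = [5, 5], total = 10
  t=12: active resources = [5], total = 5
Peak resource demand = 11

11


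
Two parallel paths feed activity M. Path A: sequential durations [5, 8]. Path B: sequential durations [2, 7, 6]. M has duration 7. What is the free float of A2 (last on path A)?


ES(A2) = sum of predecessors on chain A = 5
EF(A2) = ES + duration = 5 + 8 = 13
Successor of A2 is M. ES(M) = max(sum(A), sum(B)) = max(13, 15) = 15
Free float = ES(successor) - EF(current) = 15 - 13 = 2

2


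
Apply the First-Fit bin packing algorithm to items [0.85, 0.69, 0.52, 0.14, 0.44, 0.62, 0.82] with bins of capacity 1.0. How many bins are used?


Place items sequentially using First-Fit:
  Item 0.85 -> new Bin 1
  Item 0.69 -> new Bin 2
  Item 0.52 -> new Bin 3
  Item 0.14 -> Bin 1 (now 0.99)
  Item 0.44 -> Bin 3 (now 0.96)
  Item 0.62 -> new Bin 4
  Item 0.82 -> new Bin 5
Total bins used = 5

5


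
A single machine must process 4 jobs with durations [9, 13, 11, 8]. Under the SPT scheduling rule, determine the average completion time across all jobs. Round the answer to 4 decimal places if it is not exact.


Sort jobs by processing time (SPT order): [8, 9, 11, 13]
Compute completion times sequentially:
  Job 1: processing = 8, completes at 8
  Job 2: processing = 9, completes at 17
  Job 3: processing = 11, completes at 28
  Job 4: processing = 13, completes at 41
Sum of completion times = 94
Average completion time = 94/4 = 23.5

23.5


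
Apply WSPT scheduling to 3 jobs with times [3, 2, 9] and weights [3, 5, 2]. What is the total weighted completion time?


Compute p/w ratios and sort ascending (WSPT): [(2, 5), (3, 3), (9, 2)]
Compute weighted completion times:
  Job (p=2,w=5): C=2, w*C=5*2=10
  Job (p=3,w=3): C=5, w*C=3*5=15
  Job (p=9,w=2): C=14, w*C=2*14=28
Total weighted completion time = 53

53


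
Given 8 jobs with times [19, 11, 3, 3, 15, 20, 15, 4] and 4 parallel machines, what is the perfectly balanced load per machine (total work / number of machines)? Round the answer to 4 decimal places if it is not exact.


Total processing time = 19 + 11 + 3 + 3 + 15 + 20 + 15 + 4 = 90
Number of machines = 4
Ideal balanced load = 90 / 4 = 22.5

22.5


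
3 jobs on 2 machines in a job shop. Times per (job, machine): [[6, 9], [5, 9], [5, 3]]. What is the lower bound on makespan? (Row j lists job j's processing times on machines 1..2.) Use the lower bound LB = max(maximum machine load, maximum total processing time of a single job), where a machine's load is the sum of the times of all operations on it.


Machine loads:
  Machine 1: 6 + 5 + 5 = 16
  Machine 2: 9 + 9 + 3 = 21
Max machine load = 21
Job totals:
  Job 1: 15
  Job 2: 14
  Job 3: 8
Max job total = 15
Lower bound = max(21, 15) = 21

21


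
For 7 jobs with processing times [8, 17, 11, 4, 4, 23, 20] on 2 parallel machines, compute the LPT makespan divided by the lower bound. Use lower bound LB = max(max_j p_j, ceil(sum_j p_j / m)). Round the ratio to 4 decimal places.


LPT order: [23, 20, 17, 11, 8, 4, 4]
Machine loads after assignment: [42, 45]
LPT makespan = 45
Lower bound = max(max_job, ceil(total/2)) = max(23, 44) = 44
Ratio = 45 / 44 = 1.0227

1.0227


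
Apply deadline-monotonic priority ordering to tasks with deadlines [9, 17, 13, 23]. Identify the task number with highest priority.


Sort tasks by relative deadline (ascending):
  Task 1: deadline = 9
  Task 3: deadline = 13
  Task 2: deadline = 17
  Task 4: deadline = 23
Priority order (highest first): [1, 3, 2, 4]
Highest priority task = 1

1


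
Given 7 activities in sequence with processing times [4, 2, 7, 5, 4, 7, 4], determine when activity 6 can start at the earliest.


Activity 6 starts after activities 1 through 5 complete.
Predecessor durations: [4, 2, 7, 5, 4]
ES = 4 + 2 + 7 + 5 + 4 = 22

22


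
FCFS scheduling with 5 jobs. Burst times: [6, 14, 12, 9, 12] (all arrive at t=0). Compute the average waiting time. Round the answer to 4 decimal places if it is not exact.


FCFS order (as given): [6, 14, 12, 9, 12]
Waiting times:
  Job 1: wait = 0
  Job 2: wait = 6
  Job 3: wait = 20
  Job 4: wait = 32
  Job 5: wait = 41
Sum of waiting times = 99
Average waiting time = 99/5 = 19.8

19.8


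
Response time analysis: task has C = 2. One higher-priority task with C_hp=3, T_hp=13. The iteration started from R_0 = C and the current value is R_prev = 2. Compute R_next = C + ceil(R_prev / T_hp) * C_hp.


R_next = C + ceil(R_prev / T_hp) * C_hp
ceil(2 / 13) = ceil(0.1538) = 1
Interference = 1 * 3 = 3
R_next = 2 + 3 = 5

5


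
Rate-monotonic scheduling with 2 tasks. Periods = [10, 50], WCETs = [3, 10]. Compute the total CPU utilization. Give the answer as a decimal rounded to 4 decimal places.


Compute individual utilizations (exact fractions):
  Task 1: C/T = 3/10 (approx. 0.3)
  Task 2: C/T = 10/50 = 1/5 (approx. 0.2)
Total utilization U = 3/10 + 1/5 = 1/2
Rounded to 4 decimal places: U = 0.5000
RM (Liu & Layland) bound for 2 tasks = 0.828427; compare with U = 1/2 (approx. 0.500000)
U <= bound, so schedulable by RM sufficient condition.

0.5000


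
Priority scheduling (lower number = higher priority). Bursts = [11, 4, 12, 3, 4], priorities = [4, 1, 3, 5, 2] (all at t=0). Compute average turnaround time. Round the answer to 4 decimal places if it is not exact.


Sort by priority (ascending = highest first):
Order: [(1, 4), (2, 4), (3, 12), (4, 11), (5, 3)]
Completion times:
  Priority 1, burst=4, C=4
  Priority 2, burst=4, C=8
  Priority 3, burst=12, C=20
  Priority 4, burst=11, C=31
  Priority 5, burst=3, C=34
Average turnaround = 97/5 = 19.4

19.4


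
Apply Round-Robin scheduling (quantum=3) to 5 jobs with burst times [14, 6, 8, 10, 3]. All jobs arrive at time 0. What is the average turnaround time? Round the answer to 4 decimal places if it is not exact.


Time quantum = 3
Execution trace:
  J1 runs 3 units, time = 3
  J2 runs 3 units, time = 6
  J3 runs 3 units, time = 9
  J4 runs 3 units, time = 12
  J5 runs 3 units, time = 15
  J1 runs 3 units, time = 18
  J2 runs 3 units, time = 21
  J3 runs 3 units, time = 24
  J4 runs 3 units, time = 27
  J1 runs 3 units, time = 30
  J3 runs 2 units, time = 32
  J4 runs 3 units, time = 35
  J1 runs 3 units, time = 38
  J4 runs 1 units, time = 39
  J1 runs 2 units, time = 41
Finish times: [41, 21, 32, 39, 15]
Average turnaround = 148/5 = 29.6

29.6


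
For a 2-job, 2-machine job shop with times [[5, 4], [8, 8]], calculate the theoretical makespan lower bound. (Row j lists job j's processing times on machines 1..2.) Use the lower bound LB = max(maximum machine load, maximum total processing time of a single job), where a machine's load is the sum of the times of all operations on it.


Machine loads:
  Machine 1: 5 + 8 = 13
  Machine 2: 4 + 8 = 12
Max machine load = 13
Job totals:
  Job 1: 9
  Job 2: 16
Max job total = 16
Lower bound = max(13, 16) = 16

16


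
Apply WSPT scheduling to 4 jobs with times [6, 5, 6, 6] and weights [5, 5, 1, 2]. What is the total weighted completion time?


Compute p/w ratios and sort ascending (WSPT): [(5, 5), (6, 5), (6, 2), (6, 1)]
Compute weighted completion times:
  Job (p=5,w=5): C=5, w*C=5*5=25
  Job (p=6,w=5): C=11, w*C=5*11=55
  Job (p=6,w=2): C=17, w*C=2*17=34
  Job (p=6,w=1): C=23, w*C=1*23=23
Total weighted completion time = 137

137


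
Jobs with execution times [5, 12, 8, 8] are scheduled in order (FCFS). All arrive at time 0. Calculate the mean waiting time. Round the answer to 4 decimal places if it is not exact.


FCFS order (as given): [5, 12, 8, 8]
Waiting times:
  Job 1: wait = 0
  Job 2: wait = 5
  Job 3: wait = 17
  Job 4: wait = 25
Sum of waiting times = 47
Average waiting time = 47/4 = 11.75

11.75


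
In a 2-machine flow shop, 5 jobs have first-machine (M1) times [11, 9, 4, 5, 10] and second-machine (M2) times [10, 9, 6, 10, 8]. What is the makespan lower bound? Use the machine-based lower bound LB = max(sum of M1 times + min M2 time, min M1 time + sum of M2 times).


LB1 = sum(M1 times) + min(M2 times) = 39 + 6 = 45
LB2 = min(M1 times) + sum(M2 times) = 4 + 43 = 47
Lower bound = max(LB1, LB2) = max(45, 47) = 47

47


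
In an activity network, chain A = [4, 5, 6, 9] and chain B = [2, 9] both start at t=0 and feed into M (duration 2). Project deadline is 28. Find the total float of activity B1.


Forward pass: ES(B1) = sum of predecessors on chain B = 0
EF = ES + duration = 0 + 2 = 2
Backward pass: LF(M) = deadline = 28; LS(M) = 28 - 2 = 26
LF(B1) = LS(M) - sum(successors on chain B) = 26 - 9 = 17
LS = LF - duration = 17 - 2 = 15
Total float = LS - ES = 15 - 0 = 15

15


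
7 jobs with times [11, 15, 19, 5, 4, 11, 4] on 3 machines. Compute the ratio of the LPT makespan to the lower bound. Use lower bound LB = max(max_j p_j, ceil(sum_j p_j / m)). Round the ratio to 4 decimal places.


LPT order: [19, 15, 11, 11, 5, 4, 4]
Machine loads after assignment: [23, 24, 22]
LPT makespan = 24
Lower bound = max(max_job, ceil(total/3)) = max(19, 23) = 23
Ratio = 24 / 23 = 1.0435

1.0435


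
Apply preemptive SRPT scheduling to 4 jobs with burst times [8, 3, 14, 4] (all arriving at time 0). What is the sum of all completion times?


Since all jobs arrive at t=0, SRPT equals SPT ordering.
SPT order: [3, 4, 8, 14]
Completion times:
  Job 1: p=3, C=3
  Job 2: p=4, C=7
  Job 3: p=8, C=15
  Job 4: p=14, C=29
Total completion time = 3 + 7 + 15 + 29 = 54

54


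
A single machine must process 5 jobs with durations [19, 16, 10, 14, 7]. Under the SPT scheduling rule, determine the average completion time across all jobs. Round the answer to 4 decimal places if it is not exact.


Sort jobs by processing time (SPT order): [7, 10, 14, 16, 19]
Compute completion times sequentially:
  Job 1: processing = 7, completes at 7
  Job 2: processing = 10, completes at 17
  Job 3: processing = 14, completes at 31
  Job 4: processing = 16, completes at 47
  Job 5: processing = 19, completes at 66
Sum of completion times = 168
Average completion time = 168/5 = 33.6

33.6


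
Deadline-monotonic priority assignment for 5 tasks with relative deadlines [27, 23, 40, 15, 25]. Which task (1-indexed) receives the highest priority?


Sort tasks by relative deadline (ascending):
  Task 4: deadline = 15
  Task 2: deadline = 23
  Task 5: deadline = 25
  Task 1: deadline = 27
  Task 3: deadline = 40
Priority order (highest first): [4, 2, 5, 1, 3]
Highest priority task = 4

4


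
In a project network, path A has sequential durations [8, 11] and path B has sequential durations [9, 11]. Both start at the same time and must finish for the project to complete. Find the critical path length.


Path A total = 8 + 11 = 19
Path B total = 9 + 11 = 20
Critical path = longest path = max(19, 20) = 20

20


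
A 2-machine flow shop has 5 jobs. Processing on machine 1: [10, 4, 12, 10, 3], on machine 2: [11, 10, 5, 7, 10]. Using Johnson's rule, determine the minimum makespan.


Apply Johnson's rule:
  Group 1 (a <= b): [(5, 3, 10), (2, 4, 10), (1, 10, 11)]
  Group 2 (a > b): [(4, 10, 7), (3, 12, 5)]
Optimal job order: [5, 2, 1, 4, 3]
Schedule:
  Job 5: M1 done at 3, M2 done at 13
  Job 2: M1 done at 7, M2 done at 23
  Job 1: M1 done at 17, M2 done at 34
  Job 4: M1 done at 27, M2 done at 41
  Job 3: M1 done at 39, M2 done at 46
Makespan = 46

46


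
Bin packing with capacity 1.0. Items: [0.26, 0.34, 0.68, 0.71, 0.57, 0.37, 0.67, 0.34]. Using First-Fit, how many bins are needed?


Place items sequentially using First-Fit:
  Item 0.26 -> new Bin 1
  Item 0.34 -> Bin 1 (now 0.6)
  Item 0.68 -> new Bin 2
  Item 0.71 -> new Bin 3
  Item 0.57 -> new Bin 4
  Item 0.37 -> Bin 1 (now 0.97)
  Item 0.67 -> new Bin 5
  Item 0.34 -> Bin 4 (now 0.91)
Total bins used = 5

5


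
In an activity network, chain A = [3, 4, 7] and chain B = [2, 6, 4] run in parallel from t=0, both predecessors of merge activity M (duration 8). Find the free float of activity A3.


ES(A3) = sum of predecessors on chain A = 7
EF(A3) = ES + duration = 7 + 7 = 14
Successor of A3 is M. ES(M) = max(sum(A), sum(B)) = max(14, 12) = 14
Free float = ES(successor) - EF(current) = 14 - 14 = 0

0


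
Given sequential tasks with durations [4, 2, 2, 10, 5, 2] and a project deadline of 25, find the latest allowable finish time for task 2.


LF(activity 2) = deadline - sum of successor durations
Successors: activities 3 through 6 with durations [2, 10, 5, 2]
Sum of successor durations = 19
LF = 25 - 19 = 6

6


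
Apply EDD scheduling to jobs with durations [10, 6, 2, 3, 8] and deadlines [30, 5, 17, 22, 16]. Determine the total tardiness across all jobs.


Sort by due date (EDD order): [(6, 5), (8, 16), (2, 17), (3, 22), (10, 30)]
Compute completion times and tardiness:
  Job 1: p=6, d=5, C=6, tardiness=max(0,6-5)=1
  Job 2: p=8, d=16, C=14, tardiness=max(0,14-16)=0
  Job 3: p=2, d=17, C=16, tardiness=max(0,16-17)=0
  Job 4: p=3, d=22, C=19, tardiness=max(0,19-22)=0
  Job 5: p=10, d=30, C=29, tardiness=max(0,29-30)=0
Total tardiness = 1

1


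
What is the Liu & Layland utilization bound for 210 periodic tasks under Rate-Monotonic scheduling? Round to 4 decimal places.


Compute 2^(1/210) = 1.0033061542
Subtract 1: 1.0033061542 - 1 = 0.0033061542
Multiply by n: 210 * 0.0033061542 = 0.6942923820
Round to 4 dp: 0.6943

0.6943


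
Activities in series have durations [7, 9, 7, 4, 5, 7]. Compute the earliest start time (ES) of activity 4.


Activity 4 starts after activities 1 through 3 complete.
Predecessor durations: [7, 9, 7]
ES = 7 + 9 + 7 = 23

23


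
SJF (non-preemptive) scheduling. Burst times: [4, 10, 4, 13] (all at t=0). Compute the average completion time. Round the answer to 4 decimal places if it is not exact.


SJF order (ascending): [4, 4, 10, 13]
Completion times:
  Job 1: burst=4, C=4
  Job 2: burst=4, C=8
  Job 3: burst=10, C=18
  Job 4: burst=13, C=31
Average completion = 61/4 = 15.25

15.25


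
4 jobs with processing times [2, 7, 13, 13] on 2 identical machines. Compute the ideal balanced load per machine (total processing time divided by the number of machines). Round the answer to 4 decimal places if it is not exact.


Total processing time = 2 + 7 + 13 + 13 = 35
Number of machines = 2
Ideal balanced load = 35 / 2 = 17.5

17.5


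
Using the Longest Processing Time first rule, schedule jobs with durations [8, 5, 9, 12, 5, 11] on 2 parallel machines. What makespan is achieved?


Sort jobs in decreasing order (LPT): [12, 11, 9, 8, 5, 5]
Assign each job to the least loaded machine:
  Machine 1: jobs [12, 8, 5], load = 25
  Machine 2: jobs [11, 9, 5], load = 25
Makespan = max load = 25

25


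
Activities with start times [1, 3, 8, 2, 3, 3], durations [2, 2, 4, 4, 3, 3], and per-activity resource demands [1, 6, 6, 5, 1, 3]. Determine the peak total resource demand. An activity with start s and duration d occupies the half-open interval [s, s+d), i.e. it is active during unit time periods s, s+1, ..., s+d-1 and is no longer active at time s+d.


Each activity i is active on [start_i, start_i + duration_i).
Compute total resource usage per time slot:
  t=0: active resources = [], total = 0
  t=1: active resources = [1], total = 1
  t=2: active resources = [1, 5], total = 6
  t=3: active resources = [6, 5, 1, 3], total = 15
  t=4: active resources = [6, 5, 1, 3], total = 15
  t=5: active resources = [5, 1, 3], total = 9
  t=6: active resources = [], total = 0
  t=7: active resources = [], total = 0
  t=8: active resources = [6], total = 6
  t=9: active resources = [6], total = 6
  t=10: active resources = [6], total = 6
  t=11: active resources = [6], total = 6
Peak resource demand = 15

15


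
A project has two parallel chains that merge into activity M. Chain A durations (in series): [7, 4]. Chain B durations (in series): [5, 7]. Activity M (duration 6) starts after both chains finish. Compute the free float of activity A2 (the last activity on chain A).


ES(A2) = sum of predecessors on chain A = 7
EF(A2) = ES + duration = 7 + 4 = 11
Successor of A2 is M. ES(M) = max(sum(A), sum(B)) = max(11, 12) = 12
Free float = ES(successor) - EF(current) = 12 - 11 = 1

1


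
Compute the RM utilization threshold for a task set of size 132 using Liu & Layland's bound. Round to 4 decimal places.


Compute 2^(1/132) = 1.0052649263
Subtract 1: 1.0052649263 - 1 = 0.0052649263
Multiply by n: 132 * 0.0052649263 = 0.6949702716
Round to 4 dp: 0.6950

0.6950


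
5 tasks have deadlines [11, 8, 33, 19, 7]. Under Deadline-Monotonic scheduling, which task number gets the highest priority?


Sort tasks by relative deadline (ascending):
  Task 5: deadline = 7
  Task 2: deadline = 8
  Task 1: deadline = 11
  Task 4: deadline = 19
  Task 3: deadline = 33
Priority order (highest first): [5, 2, 1, 4, 3]
Highest priority task = 5

5


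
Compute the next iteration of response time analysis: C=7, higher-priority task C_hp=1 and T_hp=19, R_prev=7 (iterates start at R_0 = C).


R_next = C + ceil(R_prev / T_hp) * C_hp
ceil(7 / 19) = ceil(0.3684) = 1
Interference = 1 * 1 = 1
R_next = 7 + 1 = 8

8


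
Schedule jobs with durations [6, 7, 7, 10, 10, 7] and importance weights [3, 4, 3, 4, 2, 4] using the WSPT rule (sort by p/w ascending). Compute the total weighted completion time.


Compute p/w ratios and sort ascending (WSPT): [(7, 4), (7, 4), (6, 3), (7, 3), (10, 4), (10, 2)]
Compute weighted completion times:
  Job (p=7,w=4): C=7, w*C=4*7=28
  Job (p=7,w=4): C=14, w*C=4*14=56
  Job (p=6,w=3): C=20, w*C=3*20=60
  Job (p=7,w=3): C=27, w*C=3*27=81
  Job (p=10,w=4): C=37, w*C=4*37=148
  Job (p=10,w=2): C=47, w*C=2*47=94
Total weighted completion time = 467

467


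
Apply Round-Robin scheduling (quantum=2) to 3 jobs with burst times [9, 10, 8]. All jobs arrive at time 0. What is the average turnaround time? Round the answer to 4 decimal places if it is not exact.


Time quantum = 2
Execution trace:
  J1 runs 2 units, time = 2
  J2 runs 2 units, time = 4
  J3 runs 2 units, time = 6
  J1 runs 2 units, time = 8
  J2 runs 2 units, time = 10
  J3 runs 2 units, time = 12
  J1 runs 2 units, time = 14
  J2 runs 2 units, time = 16
  J3 runs 2 units, time = 18
  J1 runs 2 units, time = 20
  J2 runs 2 units, time = 22
  J3 runs 2 units, time = 24
  J1 runs 1 units, time = 25
  J2 runs 2 units, time = 27
Finish times: [25, 27, 24]
Average turnaround = 76/3 = 25.3333

25.3333


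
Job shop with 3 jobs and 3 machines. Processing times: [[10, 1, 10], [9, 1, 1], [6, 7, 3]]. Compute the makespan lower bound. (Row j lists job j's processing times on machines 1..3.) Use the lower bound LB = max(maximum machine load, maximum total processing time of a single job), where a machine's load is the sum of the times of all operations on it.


Machine loads:
  Machine 1: 10 + 9 + 6 = 25
  Machine 2: 1 + 1 + 7 = 9
  Machine 3: 10 + 1 + 3 = 14
Max machine load = 25
Job totals:
  Job 1: 21
  Job 2: 11
  Job 3: 16
Max job total = 21
Lower bound = max(25, 21) = 25

25


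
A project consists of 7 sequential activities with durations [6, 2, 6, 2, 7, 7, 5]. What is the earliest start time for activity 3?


Activity 3 starts after activities 1 through 2 complete.
Predecessor durations: [6, 2]
ES = 6 + 2 = 8

8


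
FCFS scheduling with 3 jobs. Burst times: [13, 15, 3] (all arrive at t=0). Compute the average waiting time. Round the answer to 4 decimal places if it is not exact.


FCFS order (as given): [13, 15, 3]
Waiting times:
  Job 1: wait = 0
  Job 2: wait = 13
  Job 3: wait = 28
Sum of waiting times = 41
Average waiting time = 41/3 = 13.6667

13.6667


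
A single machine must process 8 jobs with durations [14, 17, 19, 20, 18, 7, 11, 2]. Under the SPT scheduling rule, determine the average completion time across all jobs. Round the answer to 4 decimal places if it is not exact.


Sort jobs by processing time (SPT order): [2, 7, 11, 14, 17, 18, 19, 20]
Compute completion times sequentially:
  Job 1: processing = 2, completes at 2
  Job 2: processing = 7, completes at 9
  Job 3: processing = 11, completes at 20
  Job 4: processing = 14, completes at 34
  Job 5: processing = 17, completes at 51
  Job 6: processing = 18, completes at 69
  Job 7: processing = 19, completes at 88
  Job 8: processing = 20, completes at 108
Sum of completion times = 381
Average completion time = 381/8 = 47.625

47.625


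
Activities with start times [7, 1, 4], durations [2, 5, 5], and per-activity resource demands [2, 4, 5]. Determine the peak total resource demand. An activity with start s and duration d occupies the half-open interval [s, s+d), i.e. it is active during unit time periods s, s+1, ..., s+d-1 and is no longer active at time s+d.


Each activity i is active on [start_i, start_i + duration_i).
Compute total resource usage per time slot:
  t=0: active resources = [], total = 0
  t=1: active resources = [4], total = 4
  t=2: active resources = [4], total = 4
  t=3: active resources = [4], total = 4
  t=4: active resources = [4, 5], total = 9
  t=5: active resources = [4, 5], total = 9
  t=6: active resources = [5], total = 5
  t=7: active resources = [2, 5], total = 7
  t=8: active resources = [2, 5], total = 7
Peak resource demand = 9

9


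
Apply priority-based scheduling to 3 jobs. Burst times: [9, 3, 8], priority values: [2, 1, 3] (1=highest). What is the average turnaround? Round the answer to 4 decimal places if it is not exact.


Sort by priority (ascending = highest first):
Order: [(1, 3), (2, 9), (3, 8)]
Completion times:
  Priority 1, burst=3, C=3
  Priority 2, burst=9, C=12
  Priority 3, burst=8, C=20
Average turnaround = 35/3 = 11.6667

11.6667


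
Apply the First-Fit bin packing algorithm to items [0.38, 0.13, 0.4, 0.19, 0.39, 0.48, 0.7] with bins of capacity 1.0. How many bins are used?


Place items sequentially using First-Fit:
  Item 0.38 -> new Bin 1
  Item 0.13 -> Bin 1 (now 0.51)
  Item 0.4 -> Bin 1 (now 0.91)
  Item 0.19 -> new Bin 2
  Item 0.39 -> Bin 2 (now 0.58)
  Item 0.48 -> new Bin 3
  Item 0.7 -> new Bin 4
Total bins used = 4

4


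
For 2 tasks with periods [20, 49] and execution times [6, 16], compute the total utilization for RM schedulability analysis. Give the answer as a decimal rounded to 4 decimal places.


Compute individual utilizations (exact fractions):
  Task 1: C/T = 6/20 = 3/10 (approx. 0.3)
  Task 2: C/T = 16/49 (approx. 0.3265)
Total utilization U = 3/10 + 16/49 = 307/490
Rounded to 4 decimal places: U = 0.6265
RM (Liu & Layland) bound for 2 tasks = 0.828427; compare with U = 307/490 (approx. 0.626531)
U <= bound, so schedulable by RM sufficient condition.

0.6265


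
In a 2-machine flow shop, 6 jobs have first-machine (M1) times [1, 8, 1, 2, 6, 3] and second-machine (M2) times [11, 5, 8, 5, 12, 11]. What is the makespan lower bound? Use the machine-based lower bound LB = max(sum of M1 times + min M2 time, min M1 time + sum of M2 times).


LB1 = sum(M1 times) + min(M2 times) = 21 + 5 = 26
LB2 = min(M1 times) + sum(M2 times) = 1 + 52 = 53
Lower bound = max(LB1, LB2) = max(26, 53) = 53

53


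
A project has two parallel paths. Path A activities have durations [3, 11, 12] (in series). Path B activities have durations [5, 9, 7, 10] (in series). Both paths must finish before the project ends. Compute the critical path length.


Path A total = 3 + 11 + 12 = 26
Path B total = 5 + 9 + 7 + 10 = 31
Critical path = longest path = max(26, 31) = 31

31


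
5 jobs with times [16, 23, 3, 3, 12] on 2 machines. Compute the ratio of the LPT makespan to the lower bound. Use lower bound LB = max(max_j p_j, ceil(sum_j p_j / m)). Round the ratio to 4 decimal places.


LPT order: [23, 16, 12, 3, 3]
Machine loads after assignment: [29, 28]
LPT makespan = 29
Lower bound = max(max_job, ceil(total/2)) = max(23, 29) = 29
Ratio = 29 / 29 = 1.0

1.0


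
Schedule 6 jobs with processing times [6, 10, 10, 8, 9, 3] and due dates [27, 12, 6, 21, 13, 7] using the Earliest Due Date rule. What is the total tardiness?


Sort by due date (EDD order): [(10, 6), (3, 7), (10, 12), (9, 13), (8, 21), (6, 27)]
Compute completion times and tardiness:
  Job 1: p=10, d=6, C=10, tardiness=max(0,10-6)=4
  Job 2: p=3, d=7, C=13, tardiness=max(0,13-7)=6
  Job 3: p=10, d=12, C=23, tardiness=max(0,23-12)=11
  Job 4: p=9, d=13, C=32, tardiness=max(0,32-13)=19
  Job 5: p=8, d=21, C=40, tardiness=max(0,40-21)=19
  Job 6: p=6, d=27, C=46, tardiness=max(0,46-27)=19
Total tardiness = 78

78


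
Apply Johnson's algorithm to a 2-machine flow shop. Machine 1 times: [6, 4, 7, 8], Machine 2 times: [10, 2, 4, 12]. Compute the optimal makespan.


Apply Johnson's rule:
  Group 1 (a <= b): [(1, 6, 10), (4, 8, 12)]
  Group 2 (a > b): [(3, 7, 4), (2, 4, 2)]
Optimal job order: [1, 4, 3, 2]
Schedule:
  Job 1: M1 done at 6, M2 done at 16
  Job 4: M1 done at 14, M2 done at 28
  Job 3: M1 done at 21, M2 done at 32
  Job 2: M1 done at 25, M2 done at 34
Makespan = 34

34


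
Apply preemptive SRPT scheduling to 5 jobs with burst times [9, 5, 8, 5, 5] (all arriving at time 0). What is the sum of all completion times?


Since all jobs arrive at t=0, SRPT equals SPT ordering.
SPT order: [5, 5, 5, 8, 9]
Completion times:
  Job 1: p=5, C=5
  Job 2: p=5, C=10
  Job 3: p=5, C=15
  Job 4: p=8, C=23
  Job 5: p=9, C=32
Total completion time = 5 + 10 + 15 + 23 + 32 = 85

85


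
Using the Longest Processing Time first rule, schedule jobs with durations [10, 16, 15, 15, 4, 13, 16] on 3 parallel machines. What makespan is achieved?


Sort jobs in decreasing order (LPT): [16, 16, 15, 15, 13, 10, 4]
Assign each job to the least loaded machine:
  Machine 1: jobs [16, 13], load = 29
  Machine 2: jobs [16, 10, 4], load = 30
  Machine 3: jobs [15, 15], load = 30
Makespan = max load = 30

30


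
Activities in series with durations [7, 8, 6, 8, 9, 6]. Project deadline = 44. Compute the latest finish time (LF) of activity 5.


LF(activity 5) = deadline - sum of successor durations
Successors: activities 6 through 6 with durations [6]
Sum of successor durations = 6
LF = 44 - 6 = 38

38


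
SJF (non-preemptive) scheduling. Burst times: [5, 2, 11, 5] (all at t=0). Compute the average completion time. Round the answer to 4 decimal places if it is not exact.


SJF order (ascending): [2, 5, 5, 11]
Completion times:
  Job 1: burst=2, C=2
  Job 2: burst=5, C=7
  Job 3: burst=5, C=12
  Job 4: burst=11, C=23
Average completion = 44/4 = 11.0

11.0


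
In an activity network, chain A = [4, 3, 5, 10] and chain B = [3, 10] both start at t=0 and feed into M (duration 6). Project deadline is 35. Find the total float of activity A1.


Forward pass: ES(A1) = sum of predecessors on chain A = 0
EF = ES + duration = 0 + 4 = 4
Backward pass: LF(M) = deadline = 35; LS(M) = 35 - 6 = 29
LF(A1) = LS(M) - sum(successors on chain A) = 29 - 18 = 11
LS = LF - duration = 11 - 4 = 7
Total float = LS - ES = 7 - 0 = 7

7


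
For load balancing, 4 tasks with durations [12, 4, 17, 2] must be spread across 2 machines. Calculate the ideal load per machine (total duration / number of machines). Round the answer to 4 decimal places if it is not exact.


Total processing time = 12 + 4 + 17 + 2 = 35
Number of machines = 2
Ideal balanced load = 35 / 2 = 17.5

17.5


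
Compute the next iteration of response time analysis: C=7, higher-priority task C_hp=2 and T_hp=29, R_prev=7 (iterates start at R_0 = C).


R_next = C + ceil(R_prev / T_hp) * C_hp
ceil(7 / 29) = ceil(0.2414) = 1
Interference = 1 * 2 = 2
R_next = 7 + 2 = 9

9


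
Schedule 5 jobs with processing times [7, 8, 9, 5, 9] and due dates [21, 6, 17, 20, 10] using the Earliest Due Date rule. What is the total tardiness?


Sort by due date (EDD order): [(8, 6), (9, 10), (9, 17), (5, 20), (7, 21)]
Compute completion times and tardiness:
  Job 1: p=8, d=6, C=8, tardiness=max(0,8-6)=2
  Job 2: p=9, d=10, C=17, tardiness=max(0,17-10)=7
  Job 3: p=9, d=17, C=26, tardiness=max(0,26-17)=9
  Job 4: p=5, d=20, C=31, tardiness=max(0,31-20)=11
  Job 5: p=7, d=21, C=38, tardiness=max(0,38-21)=17
Total tardiness = 46

46


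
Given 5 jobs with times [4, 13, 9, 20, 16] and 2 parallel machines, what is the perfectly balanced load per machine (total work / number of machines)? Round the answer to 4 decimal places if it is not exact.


Total processing time = 4 + 13 + 9 + 20 + 16 = 62
Number of machines = 2
Ideal balanced load = 62 / 2 = 31.0

31.0


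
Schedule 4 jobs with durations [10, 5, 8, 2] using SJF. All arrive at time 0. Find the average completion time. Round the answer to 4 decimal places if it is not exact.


SJF order (ascending): [2, 5, 8, 10]
Completion times:
  Job 1: burst=2, C=2
  Job 2: burst=5, C=7
  Job 3: burst=8, C=15
  Job 4: burst=10, C=25
Average completion = 49/4 = 12.25

12.25


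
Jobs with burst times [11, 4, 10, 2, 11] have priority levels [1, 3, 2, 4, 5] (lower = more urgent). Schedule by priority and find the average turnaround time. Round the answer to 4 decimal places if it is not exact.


Sort by priority (ascending = highest first):
Order: [(1, 11), (2, 10), (3, 4), (4, 2), (5, 11)]
Completion times:
  Priority 1, burst=11, C=11
  Priority 2, burst=10, C=21
  Priority 3, burst=4, C=25
  Priority 4, burst=2, C=27
  Priority 5, burst=11, C=38
Average turnaround = 122/5 = 24.4

24.4


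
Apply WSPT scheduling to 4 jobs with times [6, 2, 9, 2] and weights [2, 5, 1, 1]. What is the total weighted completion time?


Compute p/w ratios and sort ascending (WSPT): [(2, 5), (2, 1), (6, 2), (9, 1)]
Compute weighted completion times:
  Job (p=2,w=5): C=2, w*C=5*2=10
  Job (p=2,w=1): C=4, w*C=1*4=4
  Job (p=6,w=2): C=10, w*C=2*10=20
  Job (p=9,w=1): C=19, w*C=1*19=19
Total weighted completion time = 53

53


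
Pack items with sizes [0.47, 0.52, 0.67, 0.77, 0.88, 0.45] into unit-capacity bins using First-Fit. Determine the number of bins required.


Place items sequentially using First-Fit:
  Item 0.47 -> new Bin 1
  Item 0.52 -> Bin 1 (now 0.99)
  Item 0.67 -> new Bin 2
  Item 0.77 -> new Bin 3
  Item 0.88 -> new Bin 4
  Item 0.45 -> new Bin 5
Total bins used = 5

5


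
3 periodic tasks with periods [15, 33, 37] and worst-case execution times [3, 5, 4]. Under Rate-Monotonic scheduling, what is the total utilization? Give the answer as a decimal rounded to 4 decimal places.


Compute individual utilizations (exact fractions):
  Task 1: C/T = 3/15 = 1/5 (approx. 0.2)
  Task 2: C/T = 5/33 (approx. 0.1515)
  Task 3: C/T = 4/37 (approx. 0.1081)
Total utilization U = 1/5 + 5/33 + 4/37 = 2806/6105
Rounded to 4 decimal places: U = 0.4596
RM (Liu & Layland) bound for 3 tasks = 0.779763; compare with U = 2806/6105 (approx. 0.459623)
U <= bound, so schedulable by RM sufficient condition.

0.4596


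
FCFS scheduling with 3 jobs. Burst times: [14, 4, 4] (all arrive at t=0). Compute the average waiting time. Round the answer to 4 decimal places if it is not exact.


FCFS order (as given): [14, 4, 4]
Waiting times:
  Job 1: wait = 0
  Job 2: wait = 14
  Job 3: wait = 18
Sum of waiting times = 32
Average waiting time = 32/3 = 10.6667

10.6667


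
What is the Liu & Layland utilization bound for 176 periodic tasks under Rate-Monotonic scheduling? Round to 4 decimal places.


Compute 2^(1/176) = 1.0039461017
Subtract 1: 1.0039461017 - 1 = 0.0039461017
Multiply by n: 176 * 0.0039461017 = 0.6945138992
Round to 4 dp: 0.6945

0.6945


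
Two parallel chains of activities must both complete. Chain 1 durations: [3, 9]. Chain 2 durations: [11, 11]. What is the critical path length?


Path A total = 3 + 9 = 12
Path B total = 11 + 11 = 22
Critical path = longest path = max(12, 22) = 22

22


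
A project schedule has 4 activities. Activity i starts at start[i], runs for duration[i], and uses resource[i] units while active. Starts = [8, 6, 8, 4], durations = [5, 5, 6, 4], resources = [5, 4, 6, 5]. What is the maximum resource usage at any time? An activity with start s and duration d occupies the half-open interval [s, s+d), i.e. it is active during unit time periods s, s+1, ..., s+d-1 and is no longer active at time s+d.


Each activity i is active on [start_i, start_i + duration_i).
Compute total resource usage per time slot:
  t=0: active resources = [], total = 0
  t=1: active resources = [], total = 0
  t=2: active resources = [], total = 0
  t=3: active resources = [], total = 0
  t=4: active resources = [5], total = 5
  t=5: active resources = [5], total = 5
  t=6: active resources = [4, 5], total = 9
  t=7: active resources = [4, 5], total = 9
  t=8: active resources = [5, 4, 6], total = 15
  t=9: active resources = [5, 4, 6], total = 15
  t=10: active resources = [5, 4, 6], total = 15
  t=11: active resources = [5, 6], total = 11
  t=12: active resources = [5, 6], total = 11
  t=13: active resources = [6], total = 6
Peak resource demand = 15

15


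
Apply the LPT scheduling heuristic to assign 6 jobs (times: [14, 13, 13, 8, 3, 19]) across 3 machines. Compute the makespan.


Sort jobs in decreasing order (LPT): [19, 14, 13, 13, 8, 3]
Assign each job to the least loaded machine:
  Machine 1: jobs [19, 3], load = 22
  Machine 2: jobs [14, 8], load = 22
  Machine 3: jobs [13, 13], load = 26
Makespan = max load = 26

26


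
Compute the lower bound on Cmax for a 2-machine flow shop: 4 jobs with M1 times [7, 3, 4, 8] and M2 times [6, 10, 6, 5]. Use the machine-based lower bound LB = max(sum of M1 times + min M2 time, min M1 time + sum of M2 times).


LB1 = sum(M1 times) + min(M2 times) = 22 + 5 = 27
LB2 = min(M1 times) + sum(M2 times) = 3 + 27 = 30
Lower bound = max(LB1, LB2) = max(27, 30) = 30

30


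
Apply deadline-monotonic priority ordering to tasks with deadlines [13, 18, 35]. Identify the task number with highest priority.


Sort tasks by relative deadline (ascending):
  Task 1: deadline = 13
  Task 2: deadline = 18
  Task 3: deadline = 35
Priority order (highest first): [1, 2, 3]
Highest priority task = 1

1


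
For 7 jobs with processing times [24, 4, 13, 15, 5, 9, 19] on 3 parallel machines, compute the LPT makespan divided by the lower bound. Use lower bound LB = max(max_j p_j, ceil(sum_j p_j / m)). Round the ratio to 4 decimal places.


LPT order: [24, 19, 15, 13, 9, 5, 4]
Machine loads after assignment: [29, 32, 28]
LPT makespan = 32
Lower bound = max(max_job, ceil(total/3)) = max(24, 30) = 30
Ratio = 32 / 30 = 1.0667

1.0667


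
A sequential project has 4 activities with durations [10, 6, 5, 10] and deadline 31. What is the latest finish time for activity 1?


LF(activity 1) = deadline - sum of successor durations
Successors: activities 2 through 4 with durations [6, 5, 10]
Sum of successor durations = 21
LF = 31 - 21 = 10

10


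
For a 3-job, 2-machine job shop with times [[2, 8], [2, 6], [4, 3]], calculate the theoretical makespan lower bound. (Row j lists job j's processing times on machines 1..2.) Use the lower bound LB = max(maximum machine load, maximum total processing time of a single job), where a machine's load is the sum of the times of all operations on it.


Machine loads:
  Machine 1: 2 + 2 + 4 = 8
  Machine 2: 8 + 6 + 3 = 17
Max machine load = 17
Job totals:
  Job 1: 10
  Job 2: 8
  Job 3: 7
Max job total = 10
Lower bound = max(17, 10) = 17

17
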